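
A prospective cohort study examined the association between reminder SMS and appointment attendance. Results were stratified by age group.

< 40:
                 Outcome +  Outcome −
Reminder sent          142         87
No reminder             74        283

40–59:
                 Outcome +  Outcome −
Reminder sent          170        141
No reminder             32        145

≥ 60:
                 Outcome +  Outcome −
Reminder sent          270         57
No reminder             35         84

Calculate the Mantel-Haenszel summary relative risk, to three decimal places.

2.937

RR_MH = Σ(aᵢ·n₀ᵢ/nᵢ) / Σ(cᵢ·n₁ᵢ/nᵢ), with n₁ᵢ = aᵢ+bᵢ (exposed), n₀ᵢ = cᵢ+dᵢ (unexposed), nᵢ = n₁ᵢ+n₀ᵢ.
Stratum 1 (< 40): n₁ = 229, n₀ = 357, n = 586; a·n₀/n = 142·357/586 = 86.5085; c·n₁/n = 74·229/586 = 28.9181
Stratum 2 (40–59): n₁ = 311, n₀ = 177, n = 488; a·n₀/n = 170·177/488 = 61.6598; c·n₁/n = 32·311/488 = 20.3934
Stratum 3 (≥ 60): n₁ = 327, n₀ = 119, n = 446; a·n₀/n = 270·119/446 = 72.0404; c·n₁/n = 35·327/446 = 25.6614
RR_MH = (86.5085 + 61.6598 + 72.0404) / (28.9181 + 20.3934 + 25.6614) = 220.2087 / 74.9730 = 2.93718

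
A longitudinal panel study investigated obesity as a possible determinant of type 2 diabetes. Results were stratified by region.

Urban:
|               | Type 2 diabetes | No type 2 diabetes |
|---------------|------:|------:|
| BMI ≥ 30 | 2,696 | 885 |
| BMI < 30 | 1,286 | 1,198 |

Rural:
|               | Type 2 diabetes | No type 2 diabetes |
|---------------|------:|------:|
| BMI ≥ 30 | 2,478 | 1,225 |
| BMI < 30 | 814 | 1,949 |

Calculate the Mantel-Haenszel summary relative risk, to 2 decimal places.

RR_MH = Σ(aᵢ·n₀ᵢ/nᵢ) / Σ(cᵢ·n₁ᵢ/nᵢ), with n₁ᵢ = aᵢ+bᵢ (exposed), n₀ᵢ = cᵢ+dᵢ (unexposed), nᵢ = n₁ᵢ+n₀ᵢ.
Stratum 1 (Urban): n₁ = 3581, n₀ = 2484, n = 6065; a·n₀/n = 2696·2484/6065 = 1104.1820; c·n₁/n = 1286·3581/6065 = 759.3019
Stratum 2 (Rural): n₁ = 3703, n₀ = 2763, n = 6466; a·n₀/n = 2478·2763/6466 = 1058.8794; c·n₁/n = 814·3703/6466 = 466.1680
RR_MH = (1104.1820 + 1058.8794) / (759.3019 + 466.1680) = 2163.0614 / 1225.4699 = 1.76509

1.77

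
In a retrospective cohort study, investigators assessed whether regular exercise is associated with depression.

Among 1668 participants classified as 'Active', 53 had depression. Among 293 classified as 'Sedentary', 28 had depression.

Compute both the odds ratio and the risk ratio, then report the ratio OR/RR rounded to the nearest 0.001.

0.934

From the description: a = 53, b = 1615, c = 28, d = 265.
OR = (53·265)/(1615·28) = 14045/45220 = 0.31059
Risk in exposed = 53/1668 = 0.03177; risk in unexposed = 28/293 = 0.09556; RR = 0.33250
OR/RR = 0.31059 / 0.33250 = 0.93412
The outcome is rare in both groups, so OR ≈ RR (ratio near 1).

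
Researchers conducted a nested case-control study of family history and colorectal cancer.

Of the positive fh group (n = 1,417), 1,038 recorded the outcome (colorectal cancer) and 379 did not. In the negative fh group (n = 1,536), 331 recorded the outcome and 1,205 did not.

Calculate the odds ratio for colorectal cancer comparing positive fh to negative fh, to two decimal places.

From the description: a = 1038, b = 379, c = 331, d = 1205.
OR = (a·d)/(b·c) = (1038 × 1205) / (379 × 331) = 1250790 / 125449 = 9.97051
The odds of colorectal cancer are about 9.97 times as high in the positive fh group.

9.97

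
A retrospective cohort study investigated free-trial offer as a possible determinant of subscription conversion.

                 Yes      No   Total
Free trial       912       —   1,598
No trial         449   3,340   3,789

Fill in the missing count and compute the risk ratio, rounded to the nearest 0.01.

The missing cell is in the exposed row: 1598 − 912 = 686.
So a = 912, b = 686, c = 449, d = 3340.
RR = [a/(a+b)] / [c/(c+d)] = (912/1598) / (449/3789) = 0.57071/0.11850 = 4.81611

4.82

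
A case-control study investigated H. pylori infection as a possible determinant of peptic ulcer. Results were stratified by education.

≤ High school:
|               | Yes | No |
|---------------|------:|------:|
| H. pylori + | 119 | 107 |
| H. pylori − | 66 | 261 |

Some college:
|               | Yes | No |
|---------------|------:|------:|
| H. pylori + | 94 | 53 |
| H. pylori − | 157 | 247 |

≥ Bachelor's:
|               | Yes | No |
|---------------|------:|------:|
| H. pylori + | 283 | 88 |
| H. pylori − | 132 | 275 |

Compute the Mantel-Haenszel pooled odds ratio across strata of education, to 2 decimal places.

4.63

OR_MH = Σ(aᵢdᵢ/nᵢ) / Σ(bᵢcᵢ/nᵢ), where nᵢ is the stratum total.
Stratum 1 (≤ High school): n = 553; a·d/n = 119·261/553 = 56.1646; b·c/n = 107·66/553 = 12.7703
Stratum 2 (Some college): n = 551; a·d/n = 94·247/551 = 42.1379; b·c/n = 53·157/551 = 15.1016
Stratum 3 (≥ Bachelor's): n = 778; a·d/n = 283·275/778 = 100.0321; b·c/n = 88·132/778 = 14.9306
OR_MH = (56.1646 + 42.1379 + 100.0321) / (12.7703 + 15.1016 + 14.9306) = 198.3346 / 42.8026 = 4.63371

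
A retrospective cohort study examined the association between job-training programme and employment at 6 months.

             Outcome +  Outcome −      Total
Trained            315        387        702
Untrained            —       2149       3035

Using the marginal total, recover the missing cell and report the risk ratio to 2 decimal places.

1.54

The missing cell is in the unexposed row: 3035 − 2149 = 886.
So a = 315, b = 387, c = 886, d = 2149.
RR = [a/(a+b)] / [c/(c+d)] = (315/702) / (886/3035) = 0.44872/0.29193 = 1.53709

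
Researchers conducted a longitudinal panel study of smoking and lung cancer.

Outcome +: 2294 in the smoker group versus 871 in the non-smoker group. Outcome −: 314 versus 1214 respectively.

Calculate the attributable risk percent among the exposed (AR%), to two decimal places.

From the description: a = 2294, b = 314, c = 871, d = 1214.
Risk in exposed = 2294/2608 = 0.87960; risk in unexposed = 871/2085 = 0.41775.
RR = 0.87960/0.41775 = 2.10559
AR% = (RR − 1)/RR × 100 = (2.10559 − 1)/2.10559 × 100 = 52.5074%

52.51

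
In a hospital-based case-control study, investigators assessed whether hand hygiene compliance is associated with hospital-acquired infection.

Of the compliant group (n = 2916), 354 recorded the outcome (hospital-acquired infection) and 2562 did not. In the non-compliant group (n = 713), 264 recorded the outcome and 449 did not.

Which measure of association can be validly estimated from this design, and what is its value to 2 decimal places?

0.23

From the description: a = 354, b = 2562, c = 264, d = 449.
This is a hospital-based case-control study: participants were sampled on outcome status, so risks in the source population cannot be estimated directly — relative risk is not valid here. The odds ratio is the appropriate measure.
OR = (a·d)/(b·c) = (354 × 449) / (2562 × 264) = 158946 / 676368 = 0.23500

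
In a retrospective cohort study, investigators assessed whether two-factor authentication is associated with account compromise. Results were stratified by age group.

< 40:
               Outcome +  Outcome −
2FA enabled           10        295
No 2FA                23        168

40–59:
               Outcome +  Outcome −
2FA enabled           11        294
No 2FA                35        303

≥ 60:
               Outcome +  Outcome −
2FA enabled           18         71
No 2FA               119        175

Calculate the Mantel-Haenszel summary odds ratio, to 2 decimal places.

0.32

OR_MH = Σ(aᵢdᵢ/nᵢ) / Σ(bᵢcᵢ/nᵢ), where nᵢ is the stratum total.
Stratum 1 (< 40): n = 496; a·d/n = 10·168/496 = 3.3871; b·c/n = 295·23/496 = 13.6794
Stratum 2 (40–59): n = 643; a·d/n = 11·303/643 = 5.1835; b·c/n = 294·35/643 = 16.0031
Stratum 3 (≥ 60): n = 383; a·d/n = 18·175/383 = 8.2245; b·c/n = 71·119/383 = 22.0601
OR_MH = (3.3871 + 5.1835 + 8.2245) / (13.6794 + 16.0031 + 22.0601) = 16.7952 / 51.7426 = 0.32459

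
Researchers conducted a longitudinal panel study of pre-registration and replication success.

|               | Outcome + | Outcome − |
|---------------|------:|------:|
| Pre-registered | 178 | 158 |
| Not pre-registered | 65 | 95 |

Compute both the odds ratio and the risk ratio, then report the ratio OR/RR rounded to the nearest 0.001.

Cells: a = 178, b = 158, c = 65, d = 95.
OR = (178·95)/(158·65) = 16910/10270 = 1.64654
Risk in exposed = 178/336 = 0.52976; risk in unexposed = 65/160 = 0.40625; RR = 1.30403
OR/RR = 1.64654 / 1.30403 = 1.26266
The outcome is not rare, so the OR lies further from 1 than the RR.

1.263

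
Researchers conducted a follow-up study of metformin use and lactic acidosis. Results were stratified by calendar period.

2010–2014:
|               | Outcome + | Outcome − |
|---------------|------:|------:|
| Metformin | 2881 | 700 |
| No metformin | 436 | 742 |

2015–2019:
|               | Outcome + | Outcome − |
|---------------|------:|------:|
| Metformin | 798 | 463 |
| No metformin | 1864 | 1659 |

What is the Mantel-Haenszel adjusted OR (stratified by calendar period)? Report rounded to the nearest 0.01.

OR_MH = Σ(aᵢdᵢ/nᵢ) / Σ(bᵢcᵢ/nᵢ), where nᵢ is the stratum total.
Stratum 1 (2010–2014): n = 4759; a·d/n = 2881·742/4759 = 449.1914; b·c/n = 700·436/4759 = 64.1311
Stratum 2 (2015–2019): n = 4784; a·d/n = 798·1659/4784 = 276.7312; b·c/n = 463·1864/4784 = 180.3997
OR_MH = (449.1914 + 276.7312) / (64.1311 + 180.3997) = 725.9226 / 244.5308 = 2.96863

2.97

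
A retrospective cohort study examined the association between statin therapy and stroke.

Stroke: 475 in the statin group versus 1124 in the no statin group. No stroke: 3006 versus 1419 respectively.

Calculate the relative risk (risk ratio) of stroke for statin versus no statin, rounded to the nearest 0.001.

From the description: a = 475, b = 3006, c = 1124, d = 1419.
Risk in exposed = 475/3481 = 0.13646; risk in unexposed = 1124/2543 = 0.44200.
RR = 0.13646 / 0.44200 = 0.30872
The risk is 69% lower among the exposed than among the unexposed.

0.309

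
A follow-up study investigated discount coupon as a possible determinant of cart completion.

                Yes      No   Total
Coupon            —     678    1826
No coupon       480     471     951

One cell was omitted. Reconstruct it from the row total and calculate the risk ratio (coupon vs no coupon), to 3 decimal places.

The missing cell is in the exposed row: 1826 − 678 = 1148.
So a = 1148, b = 678, c = 480, d = 471.
RR = [a/(a+b)] / [c/(c+d)] = (1148/1826) / (480/951) = 0.62870/0.50473 = 1.24561

1.246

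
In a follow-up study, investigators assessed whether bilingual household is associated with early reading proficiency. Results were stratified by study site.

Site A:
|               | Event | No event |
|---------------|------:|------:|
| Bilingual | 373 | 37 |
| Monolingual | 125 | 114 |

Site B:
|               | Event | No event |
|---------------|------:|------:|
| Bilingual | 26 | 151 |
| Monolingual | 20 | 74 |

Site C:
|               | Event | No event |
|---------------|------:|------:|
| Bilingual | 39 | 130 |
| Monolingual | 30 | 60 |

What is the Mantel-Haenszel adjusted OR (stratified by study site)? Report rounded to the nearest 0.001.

OR_MH = Σ(aᵢdᵢ/nᵢ) / Σ(bᵢcᵢ/nᵢ), where nᵢ is the stratum total.
Stratum 1 (Site A): n = 649; a·d/n = 373·114/649 = 65.5193; b·c/n = 37·125/649 = 7.1263
Stratum 2 (Site B): n = 271; a·d/n = 26·74/271 = 7.0996; b·c/n = 151·20/271 = 11.1439
Stratum 3 (Site C): n = 259; a·d/n = 39·60/259 = 9.0347; b·c/n = 130·30/259 = 15.0579
OR_MH = (65.5193 + 7.0996 + 9.0347) / (7.1263 + 11.1439 + 15.0579) = 81.6536 / 33.3282 = 2.44999

2.450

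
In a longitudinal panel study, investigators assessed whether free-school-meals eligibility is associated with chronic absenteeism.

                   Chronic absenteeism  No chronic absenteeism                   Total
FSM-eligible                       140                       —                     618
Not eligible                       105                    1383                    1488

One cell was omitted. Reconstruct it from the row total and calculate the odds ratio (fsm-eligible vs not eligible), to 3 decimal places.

3.858

The missing cell is in the exposed row: 618 − 140 = 478.
So a = 140, b = 478, c = 105, d = 1383.
OR = (a·d)/(b·c) = (140 × 1383) / (478 × 105) = 193620 / 50190 = 3.85774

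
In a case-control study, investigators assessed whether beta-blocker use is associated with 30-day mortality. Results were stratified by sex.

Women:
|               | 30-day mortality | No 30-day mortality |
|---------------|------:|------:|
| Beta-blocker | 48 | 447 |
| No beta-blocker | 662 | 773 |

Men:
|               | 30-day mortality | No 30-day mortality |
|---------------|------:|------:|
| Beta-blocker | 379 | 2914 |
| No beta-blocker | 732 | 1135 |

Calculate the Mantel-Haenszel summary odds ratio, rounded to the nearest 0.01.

0.18

OR_MH = Σ(aᵢdᵢ/nᵢ) / Σ(bᵢcᵢ/nᵢ), where nᵢ is the stratum total.
Stratum 1 (Women): n = 1930; a·d/n = 48·773/1930 = 19.2249; b·c/n = 447·662/1930 = 153.3233
Stratum 2 (Men): n = 5160; a·d/n = 379·1135/5160 = 83.3653; b·c/n = 2914·732/5160 = 413.3814
OR_MH = (19.2249 + 83.3653) / (153.3233 + 413.3814) = 102.5902 / 566.7047 = 0.18103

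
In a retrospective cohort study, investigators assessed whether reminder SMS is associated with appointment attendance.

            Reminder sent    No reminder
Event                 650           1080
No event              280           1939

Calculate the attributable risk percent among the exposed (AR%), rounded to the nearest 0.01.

Reading the table with exposure as columns: a = 650 (Reminder sent, case), b = 280 (Reminder sent, non-case), c = 1080 (No reminder, case), d = 1939.
Risk in exposed = 650/930 = 0.69892; risk in unexposed = 1080/3019 = 0.35773.
RR = 0.69892/0.35773 = 1.95375
AR% = (RR − 1)/RR × 100 = (1.95375 − 1)/1.95375 × 100 = 48.8165%

48.82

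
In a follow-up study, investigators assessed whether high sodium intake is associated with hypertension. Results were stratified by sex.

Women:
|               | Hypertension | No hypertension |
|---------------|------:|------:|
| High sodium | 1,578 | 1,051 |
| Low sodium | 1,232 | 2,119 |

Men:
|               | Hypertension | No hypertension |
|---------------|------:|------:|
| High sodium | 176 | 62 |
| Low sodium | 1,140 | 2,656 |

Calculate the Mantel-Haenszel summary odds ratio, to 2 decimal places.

OR_MH = Σ(aᵢdᵢ/nᵢ) / Σ(bᵢcᵢ/nᵢ), where nᵢ is the stratum total.
Stratum 1 (Women): n = 5980; a·d/n = 1578·2119/5980 = 559.1609; b·c/n = 1051·1232/5980 = 216.5271
Stratum 2 (Men): n = 4034; a·d/n = 176·2656/4034 = 115.8790; b·c/n = 62·1140/4034 = 17.5211
OR_MH = (559.1609 + 115.8790) / (216.5271 + 17.5211) = 675.0399 / 234.0482 = 2.88419

2.88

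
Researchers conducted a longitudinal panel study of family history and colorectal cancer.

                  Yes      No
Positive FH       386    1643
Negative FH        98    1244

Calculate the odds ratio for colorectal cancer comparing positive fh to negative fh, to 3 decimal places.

Cells: a = 386, b = 1643, c = 98, d = 1244.
OR = (a·d)/(b·c) = (386 × 1244) / (1643 × 98) = 480184 / 161014 = 2.98225
The odds of colorectal cancer are about 2.98 times as high in the positive fh group.

2.982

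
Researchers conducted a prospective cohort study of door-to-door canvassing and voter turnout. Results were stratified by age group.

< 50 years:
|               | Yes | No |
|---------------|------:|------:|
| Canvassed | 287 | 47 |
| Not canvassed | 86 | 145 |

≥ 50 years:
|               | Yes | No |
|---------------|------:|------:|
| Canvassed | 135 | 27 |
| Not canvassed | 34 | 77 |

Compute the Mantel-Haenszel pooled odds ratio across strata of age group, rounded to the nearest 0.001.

OR_MH = Σ(aᵢdᵢ/nᵢ) / Σ(bᵢcᵢ/nᵢ), where nᵢ is the stratum total.
Stratum 1 (< 50 years): n = 565; a·d/n = 287·145/565 = 73.6549; b·c/n = 47·86/565 = 7.1540
Stratum 2 (≥ 50 years): n = 273; a·d/n = 135·77/273 = 38.0769; b·c/n = 27·34/273 = 3.3626
OR_MH = (73.6549 + 38.0769) / (7.1540 + 3.3626) = 111.7318 / 10.5166 = 10.62431

10.624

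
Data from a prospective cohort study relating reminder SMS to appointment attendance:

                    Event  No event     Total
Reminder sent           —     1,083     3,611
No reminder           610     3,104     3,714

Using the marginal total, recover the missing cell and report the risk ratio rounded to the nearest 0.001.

4.262

The missing cell is in the exposed row: 3611 − 1083 = 2528.
So a = 2528, b = 1083, c = 610, d = 3104.
RR = [a/(a+b)] / [c/(c+d)] = (2528/3611) / (610/3714) = 0.70008/0.16424 = 4.26247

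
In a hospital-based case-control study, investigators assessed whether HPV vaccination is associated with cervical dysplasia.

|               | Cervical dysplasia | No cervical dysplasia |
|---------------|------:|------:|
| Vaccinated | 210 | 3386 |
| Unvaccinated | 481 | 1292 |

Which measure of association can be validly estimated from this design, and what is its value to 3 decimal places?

0.167

Cells: a = 210, b = 3386, c = 481, d = 1292.
This is a hospital-based case-control study: participants were sampled on outcome status, so risks in the source population cannot be estimated directly — relative risk is not valid here. The odds ratio is the appropriate measure.
OR = (a·d)/(b·c) = (210 × 1292) / (3386 × 481) = 271320 / 1628666 = 0.16659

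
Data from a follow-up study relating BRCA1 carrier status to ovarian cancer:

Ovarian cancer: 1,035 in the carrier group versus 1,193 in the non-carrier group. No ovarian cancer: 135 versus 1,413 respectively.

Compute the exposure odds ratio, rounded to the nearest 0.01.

From the description: a = 1035, b = 135, c = 1193, d = 1413.
OR = (a·d)/(b·c) = (1035 × 1413) / (135 × 1193) = 1462455 / 161055 = 9.08047
The odds of ovarian cancer are about 9.08 times as high in the carrier group.

9.08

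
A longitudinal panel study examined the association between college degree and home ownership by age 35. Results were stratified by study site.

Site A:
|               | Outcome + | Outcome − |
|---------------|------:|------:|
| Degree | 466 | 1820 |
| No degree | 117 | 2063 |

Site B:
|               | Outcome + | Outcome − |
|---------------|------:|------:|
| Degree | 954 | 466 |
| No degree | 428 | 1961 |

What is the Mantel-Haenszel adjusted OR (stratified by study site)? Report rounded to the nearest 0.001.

OR_MH = Σ(aᵢdᵢ/nᵢ) / Σ(bᵢcᵢ/nᵢ), where nᵢ is the stratum total.
Stratum 1 (Site A): n = 4466; a·d/n = 466·2063/4466 = 215.2615; b·c/n = 1820·117/4466 = 47.6803
Stratum 2 (Site B): n = 3809; a·d/n = 954·1961/3809 = 491.1510; b·c/n = 466·428/3809 = 52.3623
OR_MH = (215.2615 + 491.1510) / (47.6803 + 52.3623) = 706.4125 / 100.0426 = 7.06112

7.061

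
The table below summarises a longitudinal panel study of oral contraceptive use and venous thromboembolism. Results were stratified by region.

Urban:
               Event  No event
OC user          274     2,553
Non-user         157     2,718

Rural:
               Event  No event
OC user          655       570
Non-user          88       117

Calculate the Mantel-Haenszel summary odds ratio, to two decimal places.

OR_MH = Σ(aᵢdᵢ/nᵢ) / Σ(bᵢcᵢ/nᵢ), where nᵢ is the stratum total.
Stratum 1 (Urban): n = 5702; a·d/n = 274·2718/5702 = 130.6089; b·c/n = 2553·157/5702 = 70.2948
Stratum 2 (Rural): n = 1430; a·d/n = 655·117/1430 = 53.5909; b·c/n = 570·88/1430 = 35.0769
OR_MH = (130.6089 + 53.5909) / (70.2948 + 35.0769) = 184.1998 / 105.3717 = 1.74810

1.75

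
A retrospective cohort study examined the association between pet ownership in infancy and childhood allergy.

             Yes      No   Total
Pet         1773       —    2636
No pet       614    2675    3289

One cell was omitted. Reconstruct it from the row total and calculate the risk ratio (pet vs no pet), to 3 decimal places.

The missing cell is in the exposed row: 2636 − 1773 = 863.
So a = 1773, b = 863, c = 614, d = 2675.
RR = [a/(a+b)] / [c/(c+d)] = (1773/2636) / (614/3289) = 0.67261/0.18668 = 3.60295

3.603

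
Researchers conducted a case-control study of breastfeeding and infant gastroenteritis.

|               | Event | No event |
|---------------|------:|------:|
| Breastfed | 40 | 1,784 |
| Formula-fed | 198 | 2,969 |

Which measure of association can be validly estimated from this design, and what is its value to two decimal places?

0.34

Cells: a = 40, b = 1784, c = 198, d = 2969.
This is a case-control study: participants were sampled on outcome status, so risks in the source population cannot be estimated directly — relative risk is not valid here. The odds ratio is the appropriate measure.
OR = (a·d)/(b·c) = (40 × 2969) / (1784 × 198) = 118760 / 353232 = 0.33621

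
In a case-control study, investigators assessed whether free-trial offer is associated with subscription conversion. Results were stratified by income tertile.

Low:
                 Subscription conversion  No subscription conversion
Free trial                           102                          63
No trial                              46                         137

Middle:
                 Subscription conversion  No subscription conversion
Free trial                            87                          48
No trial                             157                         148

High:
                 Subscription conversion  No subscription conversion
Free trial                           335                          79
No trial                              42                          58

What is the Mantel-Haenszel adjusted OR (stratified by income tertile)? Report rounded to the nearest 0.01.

3.36

OR_MH = Σ(aᵢdᵢ/nᵢ) / Σ(bᵢcᵢ/nᵢ), where nᵢ is the stratum total.
Stratum 1 (Low): n = 348; a·d/n = 102·137/348 = 40.1552; b·c/n = 63·46/348 = 8.3276
Stratum 2 (Middle): n = 440; a·d/n = 87·148/440 = 29.2636; b·c/n = 48·157/440 = 17.1273
Stratum 3 (High): n = 514; a·d/n = 335·58/514 = 37.8016; b·c/n = 79·42/514 = 6.4553
OR_MH = (40.1552 + 29.2636 + 37.8016) / (8.3276 + 17.1273 + 6.4553) = 107.2204 / 31.9101 = 3.36007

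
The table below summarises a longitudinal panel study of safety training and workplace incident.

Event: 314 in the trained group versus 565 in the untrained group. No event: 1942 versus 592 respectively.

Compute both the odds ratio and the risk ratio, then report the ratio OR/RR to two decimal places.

0.59

From the description: a = 314, b = 1942, c = 565, d = 592.
OR = (314·592)/(1942·565) = 185888/1097230 = 0.16942
Risk in exposed = 314/2256 = 0.13918; risk in unexposed = 565/1157 = 0.48833; RR = 0.28502
OR/RR = 0.16942 / 0.28502 = 0.59440
The outcome is not rare, so the OR lies further from 1 than the RR.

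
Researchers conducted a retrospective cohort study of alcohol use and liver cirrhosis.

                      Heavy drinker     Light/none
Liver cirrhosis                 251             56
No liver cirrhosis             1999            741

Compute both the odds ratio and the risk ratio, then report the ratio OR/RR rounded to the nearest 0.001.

Reading the table with exposure as columns: a = 251 (Heavy drinker, case), b = 1999 (Heavy drinker, non-case), c = 56 (Light/none, case), d = 741.
OR = (251·741)/(1999·56) = 185991/111944 = 1.66146
Risk in exposed = 251/2250 = 0.11156; risk in unexposed = 56/797 = 0.07026; RR = 1.58767
OR/RR = 1.66146 / 1.58767 = 1.04648
The outcome is not rare, so the OR lies further from 1 than the RR.

1.046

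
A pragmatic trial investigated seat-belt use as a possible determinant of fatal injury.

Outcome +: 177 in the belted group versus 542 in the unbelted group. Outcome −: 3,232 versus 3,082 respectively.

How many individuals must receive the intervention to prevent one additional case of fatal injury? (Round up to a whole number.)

11

Risk in treated group = 177/3409 = 0.05192; risk in control = 542/3624 = 0.14956.
Absolute risk reduction = 0.14956 − 0.05192 = 0.09764
NNT = 1 / ARR = 1 / 0.09764 = 10.242 → round up → 11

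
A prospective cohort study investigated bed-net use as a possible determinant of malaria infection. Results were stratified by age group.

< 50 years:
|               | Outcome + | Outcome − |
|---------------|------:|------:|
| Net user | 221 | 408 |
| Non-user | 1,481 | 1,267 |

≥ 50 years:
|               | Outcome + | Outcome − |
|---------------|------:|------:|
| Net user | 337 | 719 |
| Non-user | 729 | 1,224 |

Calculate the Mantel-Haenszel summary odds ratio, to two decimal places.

OR_MH = Σ(aᵢdᵢ/nᵢ) / Σ(bᵢcᵢ/nᵢ), where nᵢ is the stratum total.
Stratum 1 (< 50 years): n = 3377; a·d/n = 221·1267/3377 = 82.9159; b·c/n = 408·1481/3377 = 178.9304
Stratum 2 (≥ 50 years): n = 3009; a·d/n = 337·1224/3009 = 137.0847; b·c/n = 719·729/3009 = 174.1944
OR_MH = (82.9159 + 137.0847) / (178.9304 + 174.1944) = 220.0006 / 353.1248 = 0.62301

0.62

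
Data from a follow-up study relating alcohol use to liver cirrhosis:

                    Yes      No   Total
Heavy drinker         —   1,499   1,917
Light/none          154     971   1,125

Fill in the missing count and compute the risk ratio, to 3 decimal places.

1.593

The missing cell is in the exposed row: 1917 − 1499 = 418.
So a = 418, b = 1499, c = 154, d = 971.
RR = [a/(a+b)] / [c/(c+d)] = (418/1917) / (154/1125) = 0.21805/0.13689 = 1.59289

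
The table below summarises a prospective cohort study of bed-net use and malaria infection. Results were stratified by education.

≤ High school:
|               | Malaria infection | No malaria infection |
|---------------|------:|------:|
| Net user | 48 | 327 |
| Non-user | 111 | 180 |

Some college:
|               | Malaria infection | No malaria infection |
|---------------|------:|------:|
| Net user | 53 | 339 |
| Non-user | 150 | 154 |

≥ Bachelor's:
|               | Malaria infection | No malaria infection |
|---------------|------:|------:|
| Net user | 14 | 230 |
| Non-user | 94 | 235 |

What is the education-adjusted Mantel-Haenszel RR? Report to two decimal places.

RR_MH = Σ(aᵢ·n₀ᵢ/nᵢ) / Σ(cᵢ·n₁ᵢ/nᵢ), with n₁ᵢ = aᵢ+bᵢ (exposed), n₀ᵢ = cᵢ+dᵢ (unexposed), nᵢ = n₁ᵢ+n₀ᵢ.
Stratum 1 (≤ High school): n₁ = 375, n₀ = 291, n = 666; a·n₀/n = 48·291/666 = 20.9730; c·n₁/n = 111·375/666 = 62.5000
Stratum 2 (Some college): n₁ = 392, n₀ = 304, n = 696; a·n₀/n = 53·304/696 = 23.1494; c·n₁/n = 150·392/696 = 84.4828
Stratum 3 (≥ Bachelor's): n₁ = 244, n₀ = 329, n = 573; a·n₀/n = 14·329/573 = 8.0384; c·n₁/n = 94·244/573 = 40.0279
RR_MH = (20.9730 + 23.1494 + 8.0384) / (62.5000 + 84.4828 + 40.0279) = 52.1608 / 187.0107 = 0.27892

0.28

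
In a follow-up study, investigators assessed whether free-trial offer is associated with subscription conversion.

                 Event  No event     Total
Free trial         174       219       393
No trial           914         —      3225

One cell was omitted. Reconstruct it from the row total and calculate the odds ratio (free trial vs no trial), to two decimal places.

The missing cell is in the unexposed row: 3225 − 914 = 2311.
So a = 174, b = 219, c = 914, d = 2311.
OR = (a·d)/(b·c) = (174 × 2311) / (219 × 914) = 402114 / 200166 = 2.00890

2.01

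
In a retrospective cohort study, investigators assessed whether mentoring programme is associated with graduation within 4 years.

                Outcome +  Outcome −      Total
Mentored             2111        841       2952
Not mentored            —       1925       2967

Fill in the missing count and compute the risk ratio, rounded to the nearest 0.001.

The missing cell is in the unexposed row: 2967 − 1925 = 1042.
So a = 2111, b = 841, c = 1042, d = 1925.
RR = [a/(a+b)] / [c/(c+d)] = (2111/2952) / (1042/2967) = 0.71511/0.35120 = 2.03621

2.036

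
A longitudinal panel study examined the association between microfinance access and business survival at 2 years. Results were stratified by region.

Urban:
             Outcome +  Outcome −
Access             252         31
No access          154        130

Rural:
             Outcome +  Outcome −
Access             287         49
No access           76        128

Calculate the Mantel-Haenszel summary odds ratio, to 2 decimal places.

8.21

OR_MH = Σ(aᵢdᵢ/nᵢ) / Σ(bᵢcᵢ/nᵢ), where nᵢ is the stratum total.
Stratum 1 (Urban): n = 567; a·d/n = 252·130/567 = 57.7778; b·c/n = 31·154/567 = 8.4198
Stratum 2 (Rural): n = 540; a·d/n = 287·128/540 = 68.0296; b·c/n = 49·76/540 = 6.8963
OR_MH = (57.7778 + 68.0296) / (8.4198 + 6.8963) = 125.8074 / 15.3160 = 8.21409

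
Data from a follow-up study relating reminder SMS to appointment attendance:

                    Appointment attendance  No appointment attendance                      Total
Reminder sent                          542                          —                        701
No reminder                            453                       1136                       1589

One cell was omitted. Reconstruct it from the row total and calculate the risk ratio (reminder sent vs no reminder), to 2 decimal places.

2.71

The missing cell is in the exposed row: 701 − 542 = 159.
So a = 542, b = 159, c = 453, d = 1136.
RR = [a/(a+b)] / [c/(c+d)] = (542/701) / (453/1589) = 0.77318/0.28508 = 2.71211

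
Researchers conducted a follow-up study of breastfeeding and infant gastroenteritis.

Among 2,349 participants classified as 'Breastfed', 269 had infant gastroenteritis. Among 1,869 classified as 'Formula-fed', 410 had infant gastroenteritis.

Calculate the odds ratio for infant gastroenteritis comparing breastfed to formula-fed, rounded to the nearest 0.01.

From the description: a = 269, b = 2080, c = 410, d = 1459.
OR = (a·d)/(b·c) = (269 × 1459) / (2080 × 410) = 392471 / 852800 = 0.46021
Exposure is associated with lower odds of infant gastroenteritis (OR = 0.46 < 1).

0.46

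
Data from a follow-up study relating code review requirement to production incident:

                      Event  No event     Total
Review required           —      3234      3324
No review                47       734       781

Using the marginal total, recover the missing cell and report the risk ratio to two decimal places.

0.45

The missing cell is in the exposed row: 3324 − 3234 = 90.
So a = 90, b = 3234, c = 47, d = 734.
RR = [a/(a+b)] / [c/(c+d)] = (90/3324) / (47/781) = 0.02708/0.06018 = 0.44992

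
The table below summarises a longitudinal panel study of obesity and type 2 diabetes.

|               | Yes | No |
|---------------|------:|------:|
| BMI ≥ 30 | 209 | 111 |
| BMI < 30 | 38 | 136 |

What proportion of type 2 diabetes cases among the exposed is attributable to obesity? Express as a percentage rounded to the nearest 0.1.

66.6

Cells: a = 209, b = 111, c = 38, d = 136.
Risk in exposed = 209/320 = 0.65312; risk in unexposed = 38/174 = 0.21839.
RR = 0.65312/0.21839 = 2.99062
AR% = (RR − 1)/RR × 100 = (2.99062 − 1)/2.99062 × 100 = 66.5622%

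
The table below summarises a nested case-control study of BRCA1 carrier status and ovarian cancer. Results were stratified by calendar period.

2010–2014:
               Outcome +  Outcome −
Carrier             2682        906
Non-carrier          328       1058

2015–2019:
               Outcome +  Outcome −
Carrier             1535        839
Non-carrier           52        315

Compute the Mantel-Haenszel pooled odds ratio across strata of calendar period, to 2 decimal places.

9.87

OR_MH = Σ(aᵢdᵢ/nᵢ) / Σ(bᵢcᵢ/nᵢ), where nᵢ is the stratum total.
Stratum 1 (2010–2014): n = 4974; a·d/n = 2682·1058/4974 = 570.4777; b·c/n = 906·328/4974 = 59.7443
Stratum 2 (2015–2019): n = 2741; a·d/n = 1535·315/2741 = 176.4046; b·c/n = 839·52/2741 = 15.9168
OR_MH = (570.4777 + 176.4046) / (59.7443 + 15.9168) = 746.8823 / 75.6611 = 9.87142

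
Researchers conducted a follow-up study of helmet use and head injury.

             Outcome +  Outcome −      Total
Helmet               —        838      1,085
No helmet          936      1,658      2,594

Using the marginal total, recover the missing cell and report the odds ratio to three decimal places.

0.522

The missing cell is in the exposed row: 1085 − 838 = 247.
So a = 247, b = 838, c = 936, d = 1658.
OR = (a·d)/(b·c) = (247 × 1658) / (838 × 936) = 409526 / 784368 = 0.52211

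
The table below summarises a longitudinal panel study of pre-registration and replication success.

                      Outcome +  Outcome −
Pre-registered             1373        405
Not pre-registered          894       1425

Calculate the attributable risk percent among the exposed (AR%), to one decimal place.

50.1

Cells: a = 1373, b = 405, c = 894, d = 1425.
Risk in exposed = 1373/1778 = 0.77222; risk in unexposed = 894/2319 = 0.38551.
RR = 0.77222/0.38551 = 2.00310
AR% = (RR − 1)/RR × 100 = (2.00310 − 1)/2.00310 × 100 = 50.0773%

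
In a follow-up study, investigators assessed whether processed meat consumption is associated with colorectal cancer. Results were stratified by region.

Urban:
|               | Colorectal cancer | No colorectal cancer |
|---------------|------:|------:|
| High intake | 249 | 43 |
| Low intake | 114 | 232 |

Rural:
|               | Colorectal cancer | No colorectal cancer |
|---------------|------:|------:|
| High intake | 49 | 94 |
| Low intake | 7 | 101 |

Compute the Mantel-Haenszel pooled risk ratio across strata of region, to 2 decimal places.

2.78

RR_MH = Σ(aᵢ·n₀ᵢ/nᵢ) / Σ(cᵢ·n₁ᵢ/nᵢ), with n₁ᵢ = aᵢ+bᵢ (exposed), n₀ᵢ = cᵢ+dᵢ (unexposed), nᵢ = n₁ᵢ+n₀ᵢ.
Stratum 1 (Urban): n₁ = 292, n₀ = 346, n = 638; a·n₀/n = 249·346/638 = 135.0376; c·n₁/n = 114·292/638 = 52.1755
Stratum 2 (Rural): n₁ = 143, n₀ = 108, n = 251; a·n₀/n = 49·108/251 = 21.0837; c·n₁/n = 7·143/251 = 3.9880
RR_MH = (135.0376 + 21.0837) / (52.1755 + 3.9880) = 156.1213 / 56.1636 = 2.77976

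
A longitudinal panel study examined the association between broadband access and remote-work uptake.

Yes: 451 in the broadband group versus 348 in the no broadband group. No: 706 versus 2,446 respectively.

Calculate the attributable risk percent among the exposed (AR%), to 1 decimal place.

From the description: a = 451, b = 706, c = 348, d = 2446.
Risk in exposed = 451/1157 = 0.38980; risk in unexposed = 348/2794 = 0.12455.
RR = 0.38980/0.12455 = 3.12961
AR% = (RR − 1)/RR × 100 = (3.12961 − 1)/3.12961 × 100 = 68.0471%

68.0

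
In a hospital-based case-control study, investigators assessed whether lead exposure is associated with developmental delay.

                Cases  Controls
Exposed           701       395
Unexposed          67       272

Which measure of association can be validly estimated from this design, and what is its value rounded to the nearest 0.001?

Cells: a = 701, b = 395, c = 67, d = 272.
This is a hospital-based case-control study: participants were sampled on outcome status, so risks in the source population cannot be estimated directly — relative risk is not valid here. The odds ratio is the appropriate measure.
OR = (a·d)/(b·c) = (701 × 272) / (395 × 67) = 190672 / 26465 = 7.20469

7.205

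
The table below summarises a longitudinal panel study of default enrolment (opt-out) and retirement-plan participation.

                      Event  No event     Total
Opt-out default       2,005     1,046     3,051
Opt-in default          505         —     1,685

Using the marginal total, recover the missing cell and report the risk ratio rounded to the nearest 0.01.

The missing cell is in the unexposed row: 1685 − 505 = 1180.
So a = 2005, b = 1046, c = 505, d = 1180.
RR = [a/(a+b)] / [c/(c+d)] = (2005/3051) / (505/1685) = 0.65716/0.29970 = 2.19271

2.19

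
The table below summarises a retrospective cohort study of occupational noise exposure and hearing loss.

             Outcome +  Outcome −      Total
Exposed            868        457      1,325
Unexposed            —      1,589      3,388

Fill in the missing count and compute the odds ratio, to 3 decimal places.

The missing cell is in the unexposed row: 3388 − 1589 = 1799.
So a = 868, b = 457, c = 1799, d = 1589.
OR = (a·d)/(b·c) = (868 × 1589) / (457 × 1799) = 1379252 / 822143 = 1.67763

1.678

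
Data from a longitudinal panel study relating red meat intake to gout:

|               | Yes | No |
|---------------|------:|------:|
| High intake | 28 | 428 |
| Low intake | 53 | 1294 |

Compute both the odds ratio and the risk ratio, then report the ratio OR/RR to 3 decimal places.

1.023

Cells: a = 28, b = 428, c = 53, d = 1294.
OR = (28·1294)/(428·53) = 36232/22684 = 1.59725
Risk in exposed = 28/456 = 0.06140; risk in unexposed = 53/1347 = 0.03935; RR = 1.56058
OR/RR = 1.59725 / 1.56058 = 1.02350
The outcome is rare in both groups, so OR ≈ RR (ratio near 1).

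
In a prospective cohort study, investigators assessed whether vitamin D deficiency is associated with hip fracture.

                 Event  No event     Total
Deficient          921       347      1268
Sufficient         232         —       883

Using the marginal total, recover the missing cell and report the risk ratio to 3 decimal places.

The missing cell is in the unexposed row: 883 − 232 = 651.
So a = 921, b = 347, c = 232, d = 651.
RR = [a/(a+b)] / [c/(c+d)] = (921/1268) / (232/883) = 0.72634/0.26274 = 2.76448

2.764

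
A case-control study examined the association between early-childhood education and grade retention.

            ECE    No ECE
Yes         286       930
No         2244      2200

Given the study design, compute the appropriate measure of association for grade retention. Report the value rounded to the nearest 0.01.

0.30

Reading the table with exposure as columns: a = 286 (ECE, case), b = 2244 (ECE, non-case), c = 930 (No ECE, case), d = 2200.
This is a case-control study: participants were sampled on outcome status, so risks in the source population cannot be estimated directly — relative risk is not valid here. The odds ratio is the appropriate measure.
OR = (a·d)/(b·c) = (286 × 2200) / (2244 × 930) = 629200 / 2086920 = 0.30150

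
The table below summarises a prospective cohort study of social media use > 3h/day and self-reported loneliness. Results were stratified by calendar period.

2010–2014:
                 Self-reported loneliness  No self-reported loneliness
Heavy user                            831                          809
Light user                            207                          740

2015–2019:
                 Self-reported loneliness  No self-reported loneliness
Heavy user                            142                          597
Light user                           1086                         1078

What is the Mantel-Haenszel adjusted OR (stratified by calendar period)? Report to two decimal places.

OR_MH = Σ(aᵢdᵢ/nᵢ) / Σ(bᵢcᵢ/nᵢ), where nᵢ is the stratum total.
Stratum 1 (2010–2014): n = 2587; a·d/n = 831·740/2587 = 237.7039; b·c/n = 809·207/2587 = 64.7325
Stratum 2 (2015–2019): n = 2903; a·d/n = 142·1078/2903 = 52.7303; b·c/n = 597·1086/2903 = 223.3352
OR_MH = (237.7039 + 52.7303) / (64.7325 + 223.3352) = 290.4342 / 288.0677 = 1.00822

1.01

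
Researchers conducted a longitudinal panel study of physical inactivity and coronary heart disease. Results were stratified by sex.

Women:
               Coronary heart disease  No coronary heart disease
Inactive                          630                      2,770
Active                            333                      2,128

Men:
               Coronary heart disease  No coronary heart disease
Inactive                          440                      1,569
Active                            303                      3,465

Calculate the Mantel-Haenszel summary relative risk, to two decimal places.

1.85

RR_MH = Σ(aᵢ·n₀ᵢ/nᵢ) / Σ(cᵢ·n₁ᵢ/nᵢ), with n₁ᵢ = aᵢ+bᵢ (exposed), n₀ᵢ = cᵢ+dᵢ (unexposed), nᵢ = n₁ᵢ+n₀ᵢ.
Stratum 1 (Women): n₁ = 3400, n₀ = 2461, n = 5861; a·n₀/n = 630·2461/5861 = 264.5334; c·n₁/n = 333·3400/5861 = 193.1752
Stratum 2 (Men): n₁ = 2009, n₀ = 3768, n = 5777; a·n₀/n = 440·3768/5777 = 286.9863; c·n₁/n = 303·2009/5777 = 105.3708
RR_MH = (264.5334 + 286.9863) / (193.1752 + 105.3708) = 551.5197 / 298.5460 = 1.84735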